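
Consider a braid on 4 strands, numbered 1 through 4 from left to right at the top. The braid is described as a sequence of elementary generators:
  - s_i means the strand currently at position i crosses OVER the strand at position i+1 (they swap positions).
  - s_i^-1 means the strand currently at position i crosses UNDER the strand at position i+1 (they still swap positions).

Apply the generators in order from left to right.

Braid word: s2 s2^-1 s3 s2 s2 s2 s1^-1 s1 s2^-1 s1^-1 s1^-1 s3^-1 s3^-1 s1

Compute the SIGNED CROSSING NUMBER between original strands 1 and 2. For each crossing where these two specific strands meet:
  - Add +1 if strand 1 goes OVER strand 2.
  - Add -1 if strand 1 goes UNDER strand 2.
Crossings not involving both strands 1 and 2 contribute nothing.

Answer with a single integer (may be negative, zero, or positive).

Answer: 1

Derivation:
Gen 1: crossing 2x3. Both 1&2? no. Sum: 0
Gen 2: crossing 3x2. Both 1&2? no. Sum: 0
Gen 3: crossing 3x4. Both 1&2? no. Sum: 0
Gen 4: crossing 2x4. Both 1&2? no. Sum: 0
Gen 5: crossing 4x2. Both 1&2? no. Sum: 0
Gen 6: crossing 2x4. Both 1&2? no. Sum: 0
Gen 7: crossing 1x4. Both 1&2? no. Sum: 0
Gen 8: crossing 4x1. Both 1&2? no. Sum: 0
Gen 9: crossing 4x2. Both 1&2? no. Sum: 0
Gen 10: 1 under 2. Both 1&2? yes. Contrib: -1. Sum: -1
Gen 11: 2 under 1. Both 1&2? yes. Contrib: +1. Sum: 0
Gen 12: crossing 4x3. Both 1&2? no. Sum: 0
Gen 13: crossing 3x4. Both 1&2? no. Sum: 0
Gen 14: 1 over 2. Both 1&2? yes. Contrib: +1. Sum: 1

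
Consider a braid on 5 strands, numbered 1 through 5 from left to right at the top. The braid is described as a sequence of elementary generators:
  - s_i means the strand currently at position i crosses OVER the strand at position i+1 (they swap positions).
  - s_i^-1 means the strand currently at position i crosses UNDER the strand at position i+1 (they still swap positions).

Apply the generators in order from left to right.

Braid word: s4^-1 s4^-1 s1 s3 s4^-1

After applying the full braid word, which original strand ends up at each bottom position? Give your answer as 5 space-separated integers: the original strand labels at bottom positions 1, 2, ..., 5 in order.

Answer: 2 1 4 5 3

Derivation:
Gen 1 (s4^-1): strand 4 crosses under strand 5. Perm now: [1 2 3 5 4]
Gen 2 (s4^-1): strand 5 crosses under strand 4. Perm now: [1 2 3 4 5]
Gen 3 (s1): strand 1 crosses over strand 2. Perm now: [2 1 3 4 5]
Gen 4 (s3): strand 3 crosses over strand 4. Perm now: [2 1 4 3 5]
Gen 5 (s4^-1): strand 3 crosses under strand 5. Perm now: [2 1 4 5 3]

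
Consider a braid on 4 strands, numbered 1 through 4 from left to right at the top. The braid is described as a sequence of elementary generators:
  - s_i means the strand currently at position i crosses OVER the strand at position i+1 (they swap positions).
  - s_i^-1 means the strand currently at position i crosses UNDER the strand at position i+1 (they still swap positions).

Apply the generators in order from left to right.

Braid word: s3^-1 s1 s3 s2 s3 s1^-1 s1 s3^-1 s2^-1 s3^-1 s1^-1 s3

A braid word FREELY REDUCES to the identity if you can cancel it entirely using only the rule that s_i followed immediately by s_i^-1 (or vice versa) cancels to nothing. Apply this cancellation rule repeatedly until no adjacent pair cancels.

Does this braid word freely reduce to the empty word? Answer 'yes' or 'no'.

Answer: yes

Derivation:
Gen 1 (s3^-1): push. Stack: [s3^-1]
Gen 2 (s1): push. Stack: [s3^-1 s1]
Gen 3 (s3): push. Stack: [s3^-1 s1 s3]
Gen 4 (s2): push. Stack: [s3^-1 s1 s3 s2]
Gen 5 (s3): push. Stack: [s3^-1 s1 s3 s2 s3]
Gen 6 (s1^-1): push. Stack: [s3^-1 s1 s3 s2 s3 s1^-1]
Gen 7 (s1): cancels prior s1^-1. Stack: [s3^-1 s1 s3 s2 s3]
Gen 8 (s3^-1): cancels prior s3. Stack: [s3^-1 s1 s3 s2]
Gen 9 (s2^-1): cancels prior s2. Stack: [s3^-1 s1 s3]
Gen 10 (s3^-1): cancels prior s3. Stack: [s3^-1 s1]
Gen 11 (s1^-1): cancels prior s1. Stack: [s3^-1]
Gen 12 (s3): cancels prior s3^-1. Stack: []
Reduced word: (empty)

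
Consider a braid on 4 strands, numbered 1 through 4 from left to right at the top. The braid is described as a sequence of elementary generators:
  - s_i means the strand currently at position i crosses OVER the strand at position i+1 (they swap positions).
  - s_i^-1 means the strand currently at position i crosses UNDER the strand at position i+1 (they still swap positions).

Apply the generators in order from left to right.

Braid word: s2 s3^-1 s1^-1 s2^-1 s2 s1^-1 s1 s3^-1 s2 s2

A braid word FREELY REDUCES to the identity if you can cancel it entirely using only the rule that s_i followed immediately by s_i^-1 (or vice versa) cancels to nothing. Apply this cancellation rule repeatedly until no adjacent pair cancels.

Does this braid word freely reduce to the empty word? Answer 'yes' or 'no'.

Answer: no

Derivation:
Gen 1 (s2): push. Stack: [s2]
Gen 2 (s3^-1): push. Stack: [s2 s3^-1]
Gen 3 (s1^-1): push. Stack: [s2 s3^-1 s1^-1]
Gen 4 (s2^-1): push. Stack: [s2 s3^-1 s1^-1 s2^-1]
Gen 5 (s2): cancels prior s2^-1. Stack: [s2 s3^-1 s1^-1]
Gen 6 (s1^-1): push. Stack: [s2 s3^-1 s1^-1 s1^-1]
Gen 7 (s1): cancels prior s1^-1. Stack: [s2 s3^-1 s1^-1]
Gen 8 (s3^-1): push. Stack: [s2 s3^-1 s1^-1 s3^-1]
Gen 9 (s2): push. Stack: [s2 s3^-1 s1^-1 s3^-1 s2]
Gen 10 (s2): push. Stack: [s2 s3^-1 s1^-1 s3^-1 s2 s2]
Reduced word: s2 s3^-1 s1^-1 s3^-1 s2 s2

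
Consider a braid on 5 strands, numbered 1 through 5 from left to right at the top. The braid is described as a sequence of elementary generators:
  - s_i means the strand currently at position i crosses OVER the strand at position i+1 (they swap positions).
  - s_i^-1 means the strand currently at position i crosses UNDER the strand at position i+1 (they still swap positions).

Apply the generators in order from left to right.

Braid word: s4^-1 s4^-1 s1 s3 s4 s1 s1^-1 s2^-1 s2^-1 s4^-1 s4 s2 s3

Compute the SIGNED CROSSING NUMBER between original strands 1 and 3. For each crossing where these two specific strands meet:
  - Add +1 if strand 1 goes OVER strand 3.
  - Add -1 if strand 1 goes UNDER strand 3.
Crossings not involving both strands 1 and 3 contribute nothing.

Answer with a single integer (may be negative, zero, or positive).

Gen 1: crossing 4x5. Both 1&3? no. Sum: 0
Gen 2: crossing 5x4. Both 1&3? no. Sum: 0
Gen 3: crossing 1x2. Both 1&3? no. Sum: 0
Gen 4: crossing 3x4. Both 1&3? no. Sum: 0
Gen 5: crossing 3x5. Both 1&3? no. Sum: 0
Gen 6: crossing 2x1. Both 1&3? no. Sum: 0
Gen 7: crossing 1x2. Both 1&3? no. Sum: 0
Gen 8: crossing 1x4. Both 1&3? no. Sum: 0
Gen 9: crossing 4x1. Both 1&3? no. Sum: 0
Gen 10: crossing 5x3. Both 1&3? no. Sum: 0
Gen 11: crossing 3x5. Both 1&3? no. Sum: 0
Gen 12: crossing 1x4. Both 1&3? no. Sum: 0
Gen 13: crossing 1x5. Both 1&3? no. Sum: 0

Answer: 0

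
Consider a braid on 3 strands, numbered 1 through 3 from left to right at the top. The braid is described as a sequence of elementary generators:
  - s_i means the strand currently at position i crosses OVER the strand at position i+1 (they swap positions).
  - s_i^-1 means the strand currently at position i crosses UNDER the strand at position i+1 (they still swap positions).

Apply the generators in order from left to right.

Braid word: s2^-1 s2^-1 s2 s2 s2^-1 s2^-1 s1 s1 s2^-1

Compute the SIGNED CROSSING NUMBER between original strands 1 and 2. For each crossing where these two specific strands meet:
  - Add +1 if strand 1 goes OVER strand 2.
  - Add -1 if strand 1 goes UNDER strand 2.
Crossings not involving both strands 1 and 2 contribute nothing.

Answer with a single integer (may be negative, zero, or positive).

Gen 1: crossing 2x3. Both 1&2? no. Sum: 0
Gen 2: crossing 3x2. Both 1&2? no. Sum: 0
Gen 3: crossing 2x3. Both 1&2? no. Sum: 0
Gen 4: crossing 3x2. Both 1&2? no. Sum: 0
Gen 5: crossing 2x3. Both 1&2? no. Sum: 0
Gen 6: crossing 3x2. Both 1&2? no. Sum: 0
Gen 7: 1 over 2. Both 1&2? yes. Contrib: +1. Sum: 1
Gen 8: 2 over 1. Both 1&2? yes. Contrib: -1. Sum: 0
Gen 9: crossing 2x3. Both 1&2? no. Sum: 0

Answer: 0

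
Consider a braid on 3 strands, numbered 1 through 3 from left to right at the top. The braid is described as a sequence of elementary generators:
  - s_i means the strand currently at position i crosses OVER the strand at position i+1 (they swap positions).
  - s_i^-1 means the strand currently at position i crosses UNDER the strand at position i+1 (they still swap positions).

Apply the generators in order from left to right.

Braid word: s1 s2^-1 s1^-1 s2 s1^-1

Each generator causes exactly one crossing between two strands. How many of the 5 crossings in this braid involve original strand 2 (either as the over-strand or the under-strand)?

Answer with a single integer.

Answer: 3

Derivation:
Gen 1: crossing 1x2. Involves strand 2? yes. Count so far: 1
Gen 2: crossing 1x3. Involves strand 2? no. Count so far: 1
Gen 3: crossing 2x3. Involves strand 2? yes. Count so far: 2
Gen 4: crossing 2x1. Involves strand 2? yes. Count so far: 3
Gen 5: crossing 3x1. Involves strand 2? no. Count so far: 3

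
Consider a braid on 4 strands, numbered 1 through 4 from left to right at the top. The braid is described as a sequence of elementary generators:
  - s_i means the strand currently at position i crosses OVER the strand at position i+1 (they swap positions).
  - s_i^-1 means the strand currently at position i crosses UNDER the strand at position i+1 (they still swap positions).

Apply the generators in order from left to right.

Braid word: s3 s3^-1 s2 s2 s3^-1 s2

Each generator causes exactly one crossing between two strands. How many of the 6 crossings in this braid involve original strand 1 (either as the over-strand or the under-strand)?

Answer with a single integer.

Answer: 0

Derivation:
Gen 1: crossing 3x4. Involves strand 1? no. Count so far: 0
Gen 2: crossing 4x3. Involves strand 1? no. Count so far: 0
Gen 3: crossing 2x3. Involves strand 1? no. Count so far: 0
Gen 4: crossing 3x2. Involves strand 1? no. Count so far: 0
Gen 5: crossing 3x4. Involves strand 1? no. Count so far: 0
Gen 6: crossing 2x4. Involves strand 1? no. Count so far: 0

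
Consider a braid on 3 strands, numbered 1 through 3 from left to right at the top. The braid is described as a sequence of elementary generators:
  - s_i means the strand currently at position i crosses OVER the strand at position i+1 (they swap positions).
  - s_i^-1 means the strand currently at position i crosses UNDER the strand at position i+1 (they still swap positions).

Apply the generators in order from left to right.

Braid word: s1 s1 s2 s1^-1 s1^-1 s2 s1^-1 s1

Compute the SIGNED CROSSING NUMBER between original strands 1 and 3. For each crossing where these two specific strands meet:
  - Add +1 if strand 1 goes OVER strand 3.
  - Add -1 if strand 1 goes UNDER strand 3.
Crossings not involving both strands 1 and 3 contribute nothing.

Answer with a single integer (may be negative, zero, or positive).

Gen 1: crossing 1x2. Both 1&3? no. Sum: 0
Gen 2: crossing 2x1. Both 1&3? no. Sum: 0
Gen 3: crossing 2x3. Both 1&3? no. Sum: 0
Gen 4: 1 under 3. Both 1&3? yes. Contrib: -1. Sum: -1
Gen 5: 3 under 1. Both 1&3? yes. Contrib: +1. Sum: 0
Gen 6: crossing 3x2. Both 1&3? no. Sum: 0
Gen 7: crossing 1x2. Both 1&3? no. Sum: 0
Gen 8: crossing 2x1. Both 1&3? no. Sum: 0

Answer: 0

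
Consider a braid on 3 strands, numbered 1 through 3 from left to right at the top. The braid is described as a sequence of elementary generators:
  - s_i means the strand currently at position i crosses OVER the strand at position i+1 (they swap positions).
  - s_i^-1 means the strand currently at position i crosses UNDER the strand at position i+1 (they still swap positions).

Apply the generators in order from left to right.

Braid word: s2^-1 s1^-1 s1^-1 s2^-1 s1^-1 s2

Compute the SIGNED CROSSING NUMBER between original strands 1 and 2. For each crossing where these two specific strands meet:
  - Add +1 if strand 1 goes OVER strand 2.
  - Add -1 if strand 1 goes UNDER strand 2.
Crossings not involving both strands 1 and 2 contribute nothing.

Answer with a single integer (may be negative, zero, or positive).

Answer: -1

Derivation:
Gen 1: crossing 2x3. Both 1&2? no. Sum: 0
Gen 2: crossing 1x3. Both 1&2? no. Sum: 0
Gen 3: crossing 3x1. Both 1&2? no. Sum: 0
Gen 4: crossing 3x2. Both 1&2? no. Sum: 0
Gen 5: 1 under 2. Both 1&2? yes. Contrib: -1. Sum: -1
Gen 6: crossing 1x3. Both 1&2? no. Sum: -1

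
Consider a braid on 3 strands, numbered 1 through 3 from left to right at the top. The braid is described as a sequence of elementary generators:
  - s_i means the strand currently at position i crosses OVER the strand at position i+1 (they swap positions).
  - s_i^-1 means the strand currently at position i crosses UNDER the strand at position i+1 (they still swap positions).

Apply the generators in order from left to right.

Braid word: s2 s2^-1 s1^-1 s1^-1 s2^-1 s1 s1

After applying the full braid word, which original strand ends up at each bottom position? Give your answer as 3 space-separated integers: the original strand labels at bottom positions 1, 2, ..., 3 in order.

Gen 1 (s2): strand 2 crosses over strand 3. Perm now: [1 3 2]
Gen 2 (s2^-1): strand 3 crosses under strand 2. Perm now: [1 2 3]
Gen 3 (s1^-1): strand 1 crosses under strand 2. Perm now: [2 1 3]
Gen 4 (s1^-1): strand 2 crosses under strand 1. Perm now: [1 2 3]
Gen 5 (s2^-1): strand 2 crosses under strand 3. Perm now: [1 3 2]
Gen 6 (s1): strand 1 crosses over strand 3. Perm now: [3 1 2]
Gen 7 (s1): strand 3 crosses over strand 1. Perm now: [1 3 2]

Answer: 1 3 2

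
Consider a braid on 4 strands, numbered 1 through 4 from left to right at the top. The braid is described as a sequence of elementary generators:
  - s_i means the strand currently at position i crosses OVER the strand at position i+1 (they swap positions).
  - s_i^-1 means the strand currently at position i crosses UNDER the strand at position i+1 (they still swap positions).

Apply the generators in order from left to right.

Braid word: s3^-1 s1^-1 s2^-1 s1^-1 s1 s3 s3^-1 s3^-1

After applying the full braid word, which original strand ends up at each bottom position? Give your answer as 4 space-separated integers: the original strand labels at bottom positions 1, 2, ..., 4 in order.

Gen 1 (s3^-1): strand 3 crosses under strand 4. Perm now: [1 2 4 3]
Gen 2 (s1^-1): strand 1 crosses under strand 2. Perm now: [2 1 4 3]
Gen 3 (s2^-1): strand 1 crosses under strand 4. Perm now: [2 4 1 3]
Gen 4 (s1^-1): strand 2 crosses under strand 4. Perm now: [4 2 1 3]
Gen 5 (s1): strand 4 crosses over strand 2. Perm now: [2 4 1 3]
Gen 6 (s3): strand 1 crosses over strand 3. Perm now: [2 4 3 1]
Gen 7 (s3^-1): strand 3 crosses under strand 1. Perm now: [2 4 1 3]
Gen 8 (s3^-1): strand 1 crosses under strand 3. Perm now: [2 4 3 1]

Answer: 2 4 3 1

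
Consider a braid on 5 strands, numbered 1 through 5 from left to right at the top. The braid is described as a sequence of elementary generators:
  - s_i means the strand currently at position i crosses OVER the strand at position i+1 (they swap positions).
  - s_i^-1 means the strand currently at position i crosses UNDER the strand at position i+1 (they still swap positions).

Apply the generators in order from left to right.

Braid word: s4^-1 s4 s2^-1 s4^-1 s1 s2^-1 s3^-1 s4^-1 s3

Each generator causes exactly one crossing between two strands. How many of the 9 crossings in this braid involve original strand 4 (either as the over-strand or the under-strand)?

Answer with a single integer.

Answer: 5

Derivation:
Gen 1: crossing 4x5. Involves strand 4? yes. Count so far: 1
Gen 2: crossing 5x4. Involves strand 4? yes. Count so far: 2
Gen 3: crossing 2x3. Involves strand 4? no. Count so far: 2
Gen 4: crossing 4x5. Involves strand 4? yes. Count so far: 3
Gen 5: crossing 1x3. Involves strand 4? no. Count so far: 3
Gen 6: crossing 1x2. Involves strand 4? no. Count so far: 3
Gen 7: crossing 1x5. Involves strand 4? no. Count so far: 3
Gen 8: crossing 1x4. Involves strand 4? yes. Count so far: 4
Gen 9: crossing 5x4. Involves strand 4? yes. Count so far: 5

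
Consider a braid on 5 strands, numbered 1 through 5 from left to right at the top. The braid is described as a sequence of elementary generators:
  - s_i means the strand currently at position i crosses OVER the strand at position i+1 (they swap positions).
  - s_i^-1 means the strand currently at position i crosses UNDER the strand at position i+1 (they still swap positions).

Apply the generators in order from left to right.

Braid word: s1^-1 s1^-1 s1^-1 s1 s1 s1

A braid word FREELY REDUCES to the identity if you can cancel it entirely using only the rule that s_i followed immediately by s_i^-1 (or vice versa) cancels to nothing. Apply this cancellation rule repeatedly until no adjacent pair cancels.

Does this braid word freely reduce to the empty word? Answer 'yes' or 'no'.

Gen 1 (s1^-1): push. Stack: [s1^-1]
Gen 2 (s1^-1): push. Stack: [s1^-1 s1^-1]
Gen 3 (s1^-1): push. Stack: [s1^-1 s1^-1 s1^-1]
Gen 4 (s1): cancels prior s1^-1. Stack: [s1^-1 s1^-1]
Gen 5 (s1): cancels prior s1^-1. Stack: [s1^-1]
Gen 6 (s1): cancels prior s1^-1. Stack: []
Reduced word: (empty)

Answer: yes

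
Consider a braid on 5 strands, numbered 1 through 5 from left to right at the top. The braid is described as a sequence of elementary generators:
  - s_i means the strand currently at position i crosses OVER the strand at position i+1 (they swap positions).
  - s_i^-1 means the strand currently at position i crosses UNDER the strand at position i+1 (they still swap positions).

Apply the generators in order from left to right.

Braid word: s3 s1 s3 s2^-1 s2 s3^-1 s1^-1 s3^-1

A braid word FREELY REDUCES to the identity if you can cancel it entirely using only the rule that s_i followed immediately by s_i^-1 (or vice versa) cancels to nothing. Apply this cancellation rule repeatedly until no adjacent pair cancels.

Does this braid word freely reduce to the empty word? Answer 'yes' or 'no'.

Answer: yes

Derivation:
Gen 1 (s3): push. Stack: [s3]
Gen 2 (s1): push. Stack: [s3 s1]
Gen 3 (s3): push. Stack: [s3 s1 s3]
Gen 4 (s2^-1): push. Stack: [s3 s1 s3 s2^-1]
Gen 5 (s2): cancels prior s2^-1. Stack: [s3 s1 s3]
Gen 6 (s3^-1): cancels prior s3. Stack: [s3 s1]
Gen 7 (s1^-1): cancels prior s1. Stack: [s3]
Gen 8 (s3^-1): cancels prior s3. Stack: []
Reduced word: (empty)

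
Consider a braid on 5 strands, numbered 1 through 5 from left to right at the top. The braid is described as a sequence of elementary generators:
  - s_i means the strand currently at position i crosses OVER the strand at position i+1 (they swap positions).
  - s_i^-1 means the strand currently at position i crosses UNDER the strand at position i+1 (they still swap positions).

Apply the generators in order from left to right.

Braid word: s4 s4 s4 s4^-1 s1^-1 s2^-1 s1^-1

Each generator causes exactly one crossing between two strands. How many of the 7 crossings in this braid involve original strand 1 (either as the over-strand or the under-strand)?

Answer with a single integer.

Gen 1: crossing 4x5. Involves strand 1? no. Count so far: 0
Gen 2: crossing 5x4. Involves strand 1? no. Count so far: 0
Gen 3: crossing 4x5. Involves strand 1? no. Count so far: 0
Gen 4: crossing 5x4. Involves strand 1? no. Count so far: 0
Gen 5: crossing 1x2. Involves strand 1? yes. Count so far: 1
Gen 6: crossing 1x3. Involves strand 1? yes. Count so far: 2
Gen 7: crossing 2x3. Involves strand 1? no. Count so far: 2

Answer: 2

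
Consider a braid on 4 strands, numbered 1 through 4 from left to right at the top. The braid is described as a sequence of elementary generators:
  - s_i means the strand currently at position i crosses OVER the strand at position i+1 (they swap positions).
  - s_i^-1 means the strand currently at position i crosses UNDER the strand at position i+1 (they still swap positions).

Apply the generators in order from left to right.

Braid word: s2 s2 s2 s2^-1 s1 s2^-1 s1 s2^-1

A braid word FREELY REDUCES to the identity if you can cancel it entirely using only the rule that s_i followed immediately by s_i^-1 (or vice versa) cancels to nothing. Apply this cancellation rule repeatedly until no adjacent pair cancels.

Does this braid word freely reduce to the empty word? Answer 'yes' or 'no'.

Answer: no

Derivation:
Gen 1 (s2): push. Stack: [s2]
Gen 2 (s2): push. Stack: [s2 s2]
Gen 3 (s2): push. Stack: [s2 s2 s2]
Gen 4 (s2^-1): cancels prior s2. Stack: [s2 s2]
Gen 5 (s1): push. Stack: [s2 s2 s1]
Gen 6 (s2^-1): push. Stack: [s2 s2 s1 s2^-1]
Gen 7 (s1): push. Stack: [s2 s2 s1 s2^-1 s1]
Gen 8 (s2^-1): push. Stack: [s2 s2 s1 s2^-1 s1 s2^-1]
Reduced word: s2 s2 s1 s2^-1 s1 s2^-1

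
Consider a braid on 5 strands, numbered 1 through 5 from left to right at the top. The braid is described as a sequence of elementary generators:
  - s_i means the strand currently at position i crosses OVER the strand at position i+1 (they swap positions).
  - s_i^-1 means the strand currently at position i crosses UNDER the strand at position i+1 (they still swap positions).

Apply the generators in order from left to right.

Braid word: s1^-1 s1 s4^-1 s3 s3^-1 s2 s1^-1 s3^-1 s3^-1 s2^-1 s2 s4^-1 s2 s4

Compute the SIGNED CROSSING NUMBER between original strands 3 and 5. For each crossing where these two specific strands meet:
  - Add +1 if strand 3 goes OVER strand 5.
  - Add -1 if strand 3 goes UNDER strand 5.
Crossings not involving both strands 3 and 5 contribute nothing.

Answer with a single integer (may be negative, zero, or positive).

Gen 1: crossing 1x2. Both 3&5? no. Sum: 0
Gen 2: crossing 2x1. Both 3&5? no. Sum: 0
Gen 3: crossing 4x5. Both 3&5? no. Sum: 0
Gen 4: 3 over 5. Both 3&5? yes. Contrib: +1. Sum: 1
Gen 5: 5 under 3. Both 3&5? yes. Contrib: +1. Sum: 2
Gen 6: crossing 2x3. Both 3&5? no. Sum: 2
Gen 7: crossing 1x3. Both 3&5? no. Sum: 2
Gen 8: crossing 2x5. Both 3&5? no. Sum: 2
Gen 9: crossing 5x2. Both 3&5? no. Sum: 2
Gen 10: crossing 1x2. Both 3&5? no. Sum: 2
Gen 11: crossing 2x1. Both 3&5? no. Sum: 2
Gen 12: crossing 5x4. Both 3&5? no. Sum: 2
Gen 13: crossing 1x2. Both 3&5? no. Sum: 2
Gen 14: crossing 4x5. Both 3&5? no. Sum: 2

Answer: 2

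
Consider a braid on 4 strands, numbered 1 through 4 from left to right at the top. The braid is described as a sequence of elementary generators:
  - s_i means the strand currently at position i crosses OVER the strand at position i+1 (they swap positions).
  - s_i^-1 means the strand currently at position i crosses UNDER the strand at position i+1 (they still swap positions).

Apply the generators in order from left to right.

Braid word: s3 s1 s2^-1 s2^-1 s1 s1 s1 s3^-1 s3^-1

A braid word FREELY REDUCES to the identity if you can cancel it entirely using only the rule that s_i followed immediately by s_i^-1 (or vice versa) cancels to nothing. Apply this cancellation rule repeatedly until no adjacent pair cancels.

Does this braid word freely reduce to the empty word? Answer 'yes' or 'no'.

Gen 1 (s3): push. Stack: [s3]
Gen 2 (s1): push. Stack: [s3 s1]
Gen 3 (s2^-1): push. Stack: [s3 s1 s2^-1]
Gen 4 (s2^-1): push. Stack: [s3 s1 s2^-1 s2^-1]
Gen 5 (s1): push. Stack: [s3 s1 s2^-1 s2^-1 s1]
Gen 6 (s1): push. Stack: [s3 s1 s2^-1 s2^-1 s1 s1]
Gen 7 (s1): push. Stack: [s3 s1 s2^-1 s2^-1 s1 s1 s1]
Gen 8 (s3^-1): push. Stack: [s3 s1 s2^-1 s2^-1 s1 s1 s1 s3^-1]
Gen 9 (s3^-1): push. Stack: [s3 s1 s2^-1 s2^-1 s1 s1 s1 s3^-1 s3^-1]
Reduced word: s3 s1 s2^-1 s2^-1 s1 s1 s1 s3^-1 s3^-1

Answer: no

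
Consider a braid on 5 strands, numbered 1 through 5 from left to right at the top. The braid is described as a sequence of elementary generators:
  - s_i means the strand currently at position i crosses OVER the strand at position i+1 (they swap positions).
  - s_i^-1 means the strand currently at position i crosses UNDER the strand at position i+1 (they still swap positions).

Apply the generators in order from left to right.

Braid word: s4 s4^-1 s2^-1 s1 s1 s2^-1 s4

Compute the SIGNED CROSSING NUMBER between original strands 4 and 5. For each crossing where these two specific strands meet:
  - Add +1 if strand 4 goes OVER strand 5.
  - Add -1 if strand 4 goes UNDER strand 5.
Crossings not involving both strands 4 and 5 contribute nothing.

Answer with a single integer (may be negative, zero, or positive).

Answer: 3

Derivation:
Gen 1: 4 over 5. Both 4&5? yes. Contrib: +1. Sum: 1
Gen 2: 5 under 4. Both 4&5? yes. Contrib: +1. Sum: 2
Gen 3: crossing 2x3. Both 4&5? no. Sum: 2
Gen 4: crossing 1x3. Both 4&5? no. Sum: 2
Gen 5: crossing 3x1. Both 4&5? no. Sum: 2
Gen 6: crossing 3x2. Both 4&5? no. Sum: 2
Gen 7: 4 over 5. Both 4&5? yes. Contrib: +1. Sum: 3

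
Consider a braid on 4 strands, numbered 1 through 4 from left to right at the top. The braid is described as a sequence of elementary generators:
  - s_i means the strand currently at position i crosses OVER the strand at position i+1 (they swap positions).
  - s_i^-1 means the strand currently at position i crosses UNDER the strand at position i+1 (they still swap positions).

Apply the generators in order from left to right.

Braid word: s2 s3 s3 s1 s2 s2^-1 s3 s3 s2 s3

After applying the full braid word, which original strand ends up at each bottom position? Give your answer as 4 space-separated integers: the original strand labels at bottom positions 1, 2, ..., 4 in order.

Gen 1 (s2): strand 2 crosses over strand 3. Perm now: [1 3 2 4]
Gen 2 (s3): strand 2 crosses over strand 4. Perm now: [1 3 4 2]
Gen 3 (s3): strand 4 crosses over strand 2. Perm now: [1 3 2 4]
Gen 4 (s1): strand 1 crosses over strand 3. Perm now: [3 1 2 4]
Gen 5 (s2): strand 1 crosses over strand 2. Perm now: [3 2 1 4]
Gen 6 (s2^-1): strand 2 crosses under strand 1. Perm now: [3 1 2 4]
Gen 7 (s3): strand 2 crosses over strand 4. Perm now: [3 1 4 2]
Gen 8 (s3): strand 4 crosses over strand 2. Perm now: [3 1 2 4]
Gen 9 (s2): strand 1 crosses over strand 2. Perm now: [3 2 1 4]
Gen 10 (s3): strand 1 crosses over strand 4. Perm now: [3 2 4 1]

Answer: 3 2 4 1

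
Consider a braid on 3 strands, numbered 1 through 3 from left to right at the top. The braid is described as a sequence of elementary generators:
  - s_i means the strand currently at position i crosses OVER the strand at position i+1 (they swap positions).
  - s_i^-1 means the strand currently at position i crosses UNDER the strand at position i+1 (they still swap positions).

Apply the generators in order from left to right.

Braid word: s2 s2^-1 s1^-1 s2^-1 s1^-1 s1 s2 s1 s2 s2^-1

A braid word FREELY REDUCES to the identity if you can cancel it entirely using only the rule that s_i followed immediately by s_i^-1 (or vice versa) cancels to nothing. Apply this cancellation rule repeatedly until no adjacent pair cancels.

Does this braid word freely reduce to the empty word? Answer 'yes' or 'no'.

Gen 1 (s2): push. Stack: [s2]
Gen 2 (s2^-1): cancels prior s2. Stack: []
Gen 3 (s1^-1): push. Stack: [s1^-1]
Gen 4 (s2^-1): push. Stack: [s1^-1 s2^-1]
Gen 5 (s1^-1): push. Stack: [s1^-1 s2^-1 s1^-1]
Gen 6 (s1): cancels prior s1^-1. Stack: [s1^-1 s2^-1]
Gen 7 (s2): cancels prior s2^-1. Stack: [s1^-1]
Gen 8 (s1): cancels prior s1^-1. Stack: []
Gen 9 (s2): push. Stack: [s2]
Gen 10 (s2^-1): cancels prior s2. Stack: []
Reduced word: (empty)

Answer: yes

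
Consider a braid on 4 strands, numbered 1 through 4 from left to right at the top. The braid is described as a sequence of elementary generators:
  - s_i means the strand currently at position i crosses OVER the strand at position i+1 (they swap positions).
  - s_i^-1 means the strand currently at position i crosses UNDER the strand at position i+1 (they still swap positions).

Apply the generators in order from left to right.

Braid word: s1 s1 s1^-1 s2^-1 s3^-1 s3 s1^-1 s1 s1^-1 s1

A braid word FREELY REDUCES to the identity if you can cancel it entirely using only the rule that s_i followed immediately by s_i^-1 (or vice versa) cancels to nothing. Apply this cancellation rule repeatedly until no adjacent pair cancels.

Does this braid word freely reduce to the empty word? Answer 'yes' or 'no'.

Answer: no

Derivation:
Gen 1 (s1): push. Stack: [s1]
Gen 2 (s1): push. Stack: [s1 s1]
Gen 3 (s1^-1): cancels prior s1. Stack: [s1]
Gen 4 (s2^-1): push. Stack: [s1 s2^-1]
Gen 5 (s3^-1): push. Stack: [s1 s2^-1 s3^-1]
Gen 6 (s3): cancels prior s3^-1. Stack: [s1 s2^-1]
Gen 7 (s1^-1): push. Stack: [s1 s2^-1 s1^-1]
Gen 8 (s1): cancels prior s1^-1. Stack: [s1 s2^-1]
Gen 9 (s1^-1): push. Stack: [s1 s2^-1 s1^-1]
Gen 10 (s1): cancels prior s1^-1. Stack: [s1 s2^-1]
Reduced word: s1 s2^-1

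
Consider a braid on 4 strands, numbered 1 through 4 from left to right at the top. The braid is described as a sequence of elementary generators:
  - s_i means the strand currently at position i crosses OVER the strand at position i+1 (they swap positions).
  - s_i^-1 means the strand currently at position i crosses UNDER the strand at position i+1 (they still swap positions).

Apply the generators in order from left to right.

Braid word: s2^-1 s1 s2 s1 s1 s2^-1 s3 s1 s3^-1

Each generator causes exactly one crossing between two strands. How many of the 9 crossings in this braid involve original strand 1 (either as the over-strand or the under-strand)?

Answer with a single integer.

Gen 1: crossing 2x3. Involves strand 1? no. Count so far: 0
Gen 2: crossing 1x3. Involves strand 1? yes. Count so far: 1
Gen 3: crossing 1x2. Involves strand 1? yes. Count so far: 2
Gen 4: crossing 3x2. Involves strand 1? no. Count so far: 2
Gen 5: crossing 2x3. Involves strand 1? no. Count so far: 2
Gen 6: crossing 2x1. Involves strand 1? yes. Count so far: 3
Gen 7: crossing 2x4. Involves strand 1? no. Count so far: 3
Gen 8: crossing 3x1. Involves strand 1? yes. Count so far: 4
Gen 9: crossing 4x2. Involves strand 1? no. Count so far: 4

Answer: 4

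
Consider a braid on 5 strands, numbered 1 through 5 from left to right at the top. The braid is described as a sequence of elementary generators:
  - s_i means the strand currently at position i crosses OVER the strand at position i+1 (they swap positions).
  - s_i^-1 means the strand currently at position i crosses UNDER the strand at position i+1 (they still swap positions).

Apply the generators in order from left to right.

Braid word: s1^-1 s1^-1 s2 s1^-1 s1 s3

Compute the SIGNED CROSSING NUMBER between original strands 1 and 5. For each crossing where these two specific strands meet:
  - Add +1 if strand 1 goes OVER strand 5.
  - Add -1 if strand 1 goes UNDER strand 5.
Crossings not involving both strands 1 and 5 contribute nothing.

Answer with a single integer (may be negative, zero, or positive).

Answer: 0

Derivation:
Gen 1: crossing 1x2. Both 1&5? no. Sum: 0
Gen 2: crossing 2x1. Both 1&5? no. Sum: 0
Gen 3: crossing 2x3. Both 1&5? no. Sum: 0
Gen 4: crossing 1x3. Both 1&5? no. Sum: 0
Gen 5: crossing 3x1. Both 1&5? no. Sum: 0
Gen 6: crossing 2x4. Both 1&5? no. Sum: 0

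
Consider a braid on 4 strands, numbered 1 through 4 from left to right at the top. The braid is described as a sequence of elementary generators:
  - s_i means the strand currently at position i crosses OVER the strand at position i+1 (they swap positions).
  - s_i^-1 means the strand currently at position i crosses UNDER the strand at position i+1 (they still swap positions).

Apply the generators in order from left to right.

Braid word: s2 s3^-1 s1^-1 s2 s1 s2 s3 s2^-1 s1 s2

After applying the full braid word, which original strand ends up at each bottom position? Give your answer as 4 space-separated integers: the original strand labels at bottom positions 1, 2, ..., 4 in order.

Answer: 2 1 4 3

Derivation:
Gen 1 (s2): strand 2 crosses over strand 3. Perm now: [1 3 2 4]
Gen 2 (s3^-1): strand 2 crosses under strand 4. Perm now: [1 3 4 2]
Gen 3 (s1^-1): strand 1 crosses under strand 3. Perm now: [3 1 4 2]
Gen 4 (s2): strand 1 crosses over strand 4. Perm now: [3 4 1 2]
Gen 5 (s1): strand 3 crosses over strand 4. Perm now: [4 3 1 2]
Gen 6 (s2): strand 3 crosses over strand 1. Perm now: [4 1 3 2]
Gen 7 (s3): strand 3 crosses over strand 2. Perm now: [4 1 2 3]
Gen 8 (s2^-1): strand 1 crosses under strand 2. Perm now: [4 2 1 3]
Gen 9 (s1): strand 4 crosses over strand 2. Perm now: [2 4 1 3]
Gen 10 (s2): strand 4 crosses over strand 1. Perm now: [2 1 4 3]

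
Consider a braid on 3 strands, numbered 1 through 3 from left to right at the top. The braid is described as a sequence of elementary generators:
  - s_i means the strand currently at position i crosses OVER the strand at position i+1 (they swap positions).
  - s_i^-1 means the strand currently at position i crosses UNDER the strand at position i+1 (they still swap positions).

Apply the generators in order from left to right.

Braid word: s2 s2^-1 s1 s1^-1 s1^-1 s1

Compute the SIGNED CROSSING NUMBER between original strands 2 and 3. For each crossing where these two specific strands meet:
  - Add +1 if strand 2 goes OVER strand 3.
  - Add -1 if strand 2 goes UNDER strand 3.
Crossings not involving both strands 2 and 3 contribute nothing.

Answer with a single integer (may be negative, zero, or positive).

Answer: 2

Derivation:
Gen 1: 2 over 3. Both 2&3? yes. Contrib: +1. Sum: 1
Gen 2: 3 under 2. Both 2&3? yes. Contrib: +1. Sum: 2
Gen 3: crossing 1x2. Both 2&3? no. Sum: 2
Gen 4: crossing 2x1. Both 2&3? no. Sum: 2
Gen 5: crossing 1x2. Both 2&3? no. Sum: 2
Gen 6: crossing 2x1. Both 2&3? no. Sum: 2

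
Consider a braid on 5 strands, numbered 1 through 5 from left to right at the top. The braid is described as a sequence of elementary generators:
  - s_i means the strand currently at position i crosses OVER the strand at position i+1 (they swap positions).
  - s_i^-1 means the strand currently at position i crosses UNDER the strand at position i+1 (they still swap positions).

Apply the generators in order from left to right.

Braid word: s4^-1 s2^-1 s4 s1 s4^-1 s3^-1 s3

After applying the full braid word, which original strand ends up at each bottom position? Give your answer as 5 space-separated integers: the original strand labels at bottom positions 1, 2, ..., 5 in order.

Answer: 3 1 2 5 4

Derivation:
Gen 1 (s4^-1): strand 4 crosses under strand 5. Perm now: [1 2 3 5 4]
Gen 2 (s2^-1): strand 2 crosses under strand 3. Perm now: [1 3 2 5 4]
Gen 3 (s4): strand 5 crosses over strand 4. Perm now: [1 3 2 4 5]
Gen 4 (s1): strand 1 crosses over strand 3. Perm now: [3 1 2 4 5]
Gen 5 (s4^-1): strand 4 crosses under strand 5. Perm now: [3 1 2 5 4]
Gen 6 (s3^-1): strand 2 crosses under strand 5. Perm now: [3 1 5 2 4]
Gen 7 (s3): strand 5 crosses over strand 2. Perm now: [3 1 2 5 4]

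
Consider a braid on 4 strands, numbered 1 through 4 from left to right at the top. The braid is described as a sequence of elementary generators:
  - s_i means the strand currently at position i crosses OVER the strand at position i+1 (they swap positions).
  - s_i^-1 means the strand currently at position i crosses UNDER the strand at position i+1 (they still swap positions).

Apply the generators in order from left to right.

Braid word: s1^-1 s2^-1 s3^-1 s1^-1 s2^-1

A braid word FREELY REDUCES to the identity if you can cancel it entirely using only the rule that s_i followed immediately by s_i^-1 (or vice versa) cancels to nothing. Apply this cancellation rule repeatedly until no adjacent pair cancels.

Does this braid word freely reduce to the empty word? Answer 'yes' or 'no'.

Answer: no

Derivation:
Gen 1 (s1^-1): push. Stack: [s1^-1]
Gen 2 (s2^-1): push. Stack: [s1^-1 s2^-1]
Gen 3 (s3^-1): push. Stack: [s1^-1 s2^-1 s3^-1]
Gen 4 (s1^-1): push. Stack: [s1^-1 s2^-1 s3^-1 s1^-1]
Gen 5 (s2^-1): push. Stack: [s1^-1 s2^-1 s3^-1 s1^-1 s2^-1]
Reduced word: s1^-1 s2^-1 s3^-1 s1^-1 s2^-1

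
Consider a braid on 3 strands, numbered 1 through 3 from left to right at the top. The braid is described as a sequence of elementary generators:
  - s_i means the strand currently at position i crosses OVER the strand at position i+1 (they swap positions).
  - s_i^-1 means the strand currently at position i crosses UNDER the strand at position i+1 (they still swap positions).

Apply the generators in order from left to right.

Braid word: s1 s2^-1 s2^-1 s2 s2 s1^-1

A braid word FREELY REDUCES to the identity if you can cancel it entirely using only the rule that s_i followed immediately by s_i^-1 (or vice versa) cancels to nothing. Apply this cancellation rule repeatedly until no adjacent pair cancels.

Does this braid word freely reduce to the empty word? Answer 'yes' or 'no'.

Gen 1 (s1): push. Stack: [s1]
Gen 2 (s2^-1): push. Stack: [s1 s2^-1]
Gen 3 (s2^-1): push. Stack: [s1 s2^-1 s2^-1]
Gen 4 (s2): cancels prior s2^-1. Stack: [s1 s2^-1]
Gen 5 (s2): cancels prior s2^-1. Stack: [s1]
Gen 6 (s1^-1): cancels prior s1. Stack: []
Reduced word: (empty)

Answer: yes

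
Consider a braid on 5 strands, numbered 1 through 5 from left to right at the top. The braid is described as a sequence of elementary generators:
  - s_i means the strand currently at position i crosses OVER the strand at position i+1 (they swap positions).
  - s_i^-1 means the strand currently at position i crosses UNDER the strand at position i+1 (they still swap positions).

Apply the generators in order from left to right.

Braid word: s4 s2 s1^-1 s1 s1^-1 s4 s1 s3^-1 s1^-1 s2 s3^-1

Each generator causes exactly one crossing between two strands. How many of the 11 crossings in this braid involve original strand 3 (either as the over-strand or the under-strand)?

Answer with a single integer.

Gen 1: crossing 4x5. Involves strand 3? no. Count so far: 0
Gen 2: crossing 2x3. Involves strand 3? yes. Count so far: 1
Gen 3: crossing 1x3. Involves strand 3? yes. Count so far: 2
Gen 4: crossing 3x1. Involves strand 3? yes. Count so far: 3
Gen 5: crossing 1x3. Involves strand 3? yes. Count so far: 4
Gen 6: crossing 5x4. Involves strand 3? no. Count so far: 4
Gen 7: crossing 3x1. Involves strand 3? yes. Count so far: 5
Gen 8: crossing 2x4. Involves strand 3? no. Count so far: 5
Gen 9: crossing 1x3. Involves strand 3? yes. Count so far: 6
Gen 10: crossing 1x4. Involves strand 3? no. Count so far: 6
Gen 11: crossing 1x2. Involves strand 3? no. Count so far: 6

Answer: 6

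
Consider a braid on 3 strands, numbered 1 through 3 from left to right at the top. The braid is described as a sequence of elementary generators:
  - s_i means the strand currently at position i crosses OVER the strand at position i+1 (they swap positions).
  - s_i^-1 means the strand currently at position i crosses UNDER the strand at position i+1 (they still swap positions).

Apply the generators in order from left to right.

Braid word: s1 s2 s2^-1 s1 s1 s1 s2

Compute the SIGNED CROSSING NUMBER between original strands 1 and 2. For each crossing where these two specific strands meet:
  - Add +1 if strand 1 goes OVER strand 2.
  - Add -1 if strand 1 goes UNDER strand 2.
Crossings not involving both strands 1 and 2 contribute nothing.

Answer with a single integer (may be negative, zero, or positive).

Answer: 0

Derivation:
Gen 1: 1 over 2. Both 1&2? yes. Contrib: +1. Sum: 1
Gen 2: crossing 1x3. Both 1&2? no. Sum: 1
Gen 3: crossing 3x1. Both 1&2? no. Sum: 1
Gen 4: 2 over 1. Both 1&2? yes. Contrib: -1. Sum: 0
Gen 5: 1 over 2. Both 1&2? yes. Contrib: +1. Sum: 1
Gen 6: 2 over 1. Both 1&2? yes. Contrib: -1. Sum: 0
Gen 7: crossing 2x3. Both 1&2? no. Sum: 0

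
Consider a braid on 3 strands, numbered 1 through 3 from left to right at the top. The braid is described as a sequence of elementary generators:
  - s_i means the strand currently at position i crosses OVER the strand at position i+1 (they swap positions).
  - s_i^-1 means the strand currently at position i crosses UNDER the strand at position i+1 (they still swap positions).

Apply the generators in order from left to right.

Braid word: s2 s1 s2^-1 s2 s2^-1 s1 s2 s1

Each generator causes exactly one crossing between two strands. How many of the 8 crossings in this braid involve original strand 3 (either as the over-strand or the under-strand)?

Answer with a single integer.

Answer: 4

Derivation:
Gen 1: crossing 2x3. Involves strand 3? yes. Count so far: 1
Gen 2: crossing 1x3. Involves strand 3? yes. Count so far: 2
Gen 3: crossing 1x2. Involves strand 3? no. Count so far: 2
Gen 4: crossing 2x1. Involves strand 3? no. Count so far: 2
Gen 5: crossing 1x2. Involves strand 3? no. Count so far: 2
Gen 6: crossing 3x2. Involves strand 3? yes. Count so far: 3
Gen 7: crossing 3x1. Involves strand 3? yes. Count so far: 4
Gen 8: crossing 2x1. Involves strand 3? no. Count so far: 4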